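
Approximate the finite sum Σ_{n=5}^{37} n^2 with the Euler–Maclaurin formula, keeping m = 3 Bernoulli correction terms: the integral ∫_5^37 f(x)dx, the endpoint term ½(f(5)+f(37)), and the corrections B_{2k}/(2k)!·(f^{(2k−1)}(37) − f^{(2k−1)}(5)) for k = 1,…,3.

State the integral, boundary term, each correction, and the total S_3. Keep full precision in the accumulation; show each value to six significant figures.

S_3 ≈ 17545.0

Integral: ∫_5^37 x^2 dx = 16842.7.
Boundary: ½(f(5) + f(37)) = ½(25.0000 + 1369.00) = 697.000.
Running total after boundary: 17539.7.
Order-1 term: 1/12 · (74.0000 − 10.0000) = 5.33333.
After k=1: 17545.0.
Order-2 term: −1/720 · (0.00000 − 0.00000) = 0.00000.
After k=2: 17545.0.
Order-3 term: 1/30240 · (0.00000 − 0.00000) = 0.00000.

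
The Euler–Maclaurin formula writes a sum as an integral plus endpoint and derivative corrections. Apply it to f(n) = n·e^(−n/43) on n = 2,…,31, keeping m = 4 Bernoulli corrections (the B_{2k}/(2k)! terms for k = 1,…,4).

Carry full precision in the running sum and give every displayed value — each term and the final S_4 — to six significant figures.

Integral: ∫_2^31 x·e^(−x/43) dx = 299.655.
Boundary: ½(f(2) + f(31)) = ½(1.90911 + 15.0753) = 8.49220.
Integral + boundary = 308.148.
Correction k=1: B_{2}/2! · (f^{(1)}(31) − f^{(1)}(2)) = 1/12 · (0.135712 − 0.910156) = -0.0645370.
Partial sum through k=1: 308.083.
Correction k=2: B_{4}/4! · (f^{(3)}(31) − f^{(3)}(2)) = −1/720 · (0.000599411 − 0.00152475) = 1.28519e-06.
Partial sum through k=2: 308.083.
Correction k=3: B_{6}/6! · (f^{(5)}(31) − f^{(5)}(2)) = 1/30240 · (6.08667e-07 − 1.38305e-06) = -2.56079e-11.
Partial sum through k=3: 308.083.
Correction k=4: B_{8}/8! · (f^{(7)}(31) − f^{(7)}(2)) = −1/1209600 · (4.83046e-10 − 1.05001e-09) = 4.68718e-16.

S_4 ≈ 308.083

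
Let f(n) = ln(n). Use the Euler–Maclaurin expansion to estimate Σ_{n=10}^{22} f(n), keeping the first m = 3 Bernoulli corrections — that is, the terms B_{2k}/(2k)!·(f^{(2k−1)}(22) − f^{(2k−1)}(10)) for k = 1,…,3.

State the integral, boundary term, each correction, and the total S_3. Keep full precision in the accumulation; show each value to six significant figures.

∫_10^22 ln(x) dx evaluates to 32.9771.
Endpoint term: (f(10) + f(22))/2 = (2.30259 + 3.09104)/2 = 2.69681.
So far: 35.6739.
Correction k=1: B_{2}/2! · (f^{(1)}(22) − f^{(1)}(10)) = 1/12 · (0.0454545 − 0.100000) = -0.00454545.
Partial sum through k=1: 35.6694.
Correction k=2: B_{4}/4! · (f^{(3)}(22) − f^{(3)}(10)) = −1/720 · (0.000187829 − 0.00200000) = 2.51690e-06.
Partial sum through k=2: 35.6694.
Correction k=3: B_{6}/6! · (f^{(5)}(22) − f^{(5)}(10)) = 1/30240 · (4.65691e-06 − 0.000240000) = -7.78251e-09.

S_3 ≈ 35.6694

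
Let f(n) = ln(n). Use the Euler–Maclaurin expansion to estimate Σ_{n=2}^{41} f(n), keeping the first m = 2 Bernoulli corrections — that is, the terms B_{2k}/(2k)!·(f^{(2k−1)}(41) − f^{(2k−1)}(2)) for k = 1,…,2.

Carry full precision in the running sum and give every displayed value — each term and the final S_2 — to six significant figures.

S_2 ≈ 114.034

Integral: ∫_2^41 ln(x) dx = 111.870.
½[f(2) + f(41)] = ½[0.693147 + 3.71357] = 2.20336.
So far: 114.074.
Order-1 term: 1/12 · (0.0243902 − 0.500000) = -0.0396341.
Partial sum through k=1: 114.034.
Order-2 term: −1/720 · (2.90187e-05 − 0.250000) = 0.000347182.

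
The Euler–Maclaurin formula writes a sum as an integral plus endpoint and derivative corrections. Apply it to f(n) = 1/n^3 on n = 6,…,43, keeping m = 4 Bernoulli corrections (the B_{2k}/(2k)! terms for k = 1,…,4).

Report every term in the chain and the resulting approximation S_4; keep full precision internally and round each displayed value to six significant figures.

∫_6^43 1/x^3 dx evaluates to 0.0136185.
½[f(6) + f(43)] = ½[0.00462963 + 1.25775e-05] = 0.00232110.
Integral + boundary = 0.0159396.
Order-1 term: 1/12 · (-8.77501e-07 − (-0.00231481)) = 0.000192828.
Running total after k=1: 0.0161324.
Order-2 term: −1/720 · (-9.49162e-09 − (-0.00128601)) = -1.78611e-06.
Running total after k=2: 0.0161306.
Order-3 term: 1/30240 · (-2.15602e-10 − (-0.00150034)) = 4.96145e-08.
Running total after k=3: 0.0161307.
Order-4 term: −1/1209600 · (-8.39554e-12 − (-0.00300069)) = -2.48073e-09.

S_4 ≈ 0.0161307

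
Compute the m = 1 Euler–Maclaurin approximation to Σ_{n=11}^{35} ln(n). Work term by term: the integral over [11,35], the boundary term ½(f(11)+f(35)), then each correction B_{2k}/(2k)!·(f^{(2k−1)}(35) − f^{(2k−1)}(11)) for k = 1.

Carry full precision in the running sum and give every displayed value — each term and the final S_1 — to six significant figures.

Integral: ∫_11^35 ln(x) dx = 74.0603.
½[f(11) + f(35)] = ½[2.39790 + 3.55535] = 2.97662.
Running total after boundary: 77.0370.
k=1: B_{2}/(2)! × [f^{(1)}(35) − f^{(1)}(11)] = 1/12 × (0.0285714 − 0.0909091) = -0.00519481.

S_1 ≈ 77.0318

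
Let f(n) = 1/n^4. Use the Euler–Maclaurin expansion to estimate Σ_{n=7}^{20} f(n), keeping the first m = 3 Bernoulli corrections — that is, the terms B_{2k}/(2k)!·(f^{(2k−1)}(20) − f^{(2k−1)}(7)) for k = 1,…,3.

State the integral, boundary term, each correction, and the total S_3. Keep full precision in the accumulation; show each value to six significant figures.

S_3 ≈ 0.00116105

∫_7^20 1/x^4 dx evaluates to 0.000930151.
Boundary: ½(f(7) + f(20)) = ½(0.000416493 + 6.25000e-06) = 0.000211372.
So far: 0.00114152.
Order-1 term: 1/12 · (-1.25000e-06 − (-0.000237996)) = 1.97288e-05.
Running total after k=1: 0.00116125.
Order-2 term: −1/720 · (-9.37500e-08 − (-0.000145712)) = -2.02247e-07.
Running total after k=2: 0.00116105.
Order-3 term: 1/30240 · (-1.31250e-08 − (-0.000166528)) = 5.50644e-09.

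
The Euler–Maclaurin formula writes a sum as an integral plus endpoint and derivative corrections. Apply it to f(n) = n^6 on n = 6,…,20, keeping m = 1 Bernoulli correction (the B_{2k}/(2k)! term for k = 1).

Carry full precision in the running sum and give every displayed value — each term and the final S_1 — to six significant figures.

Integral: ∫_6^20 x^6 dx = 1.82817e+08.
½[f(6) + f(20)] = ½[46656.0 + 6.40000e+07] = 3.20233e+07.
Integral + boundary = 2.14840e+08.
Order-1 term: 1/12 · (1.92000e+07 − 46656.0) = 1.59611e+06.

S_1 ≈ 2.16437e+08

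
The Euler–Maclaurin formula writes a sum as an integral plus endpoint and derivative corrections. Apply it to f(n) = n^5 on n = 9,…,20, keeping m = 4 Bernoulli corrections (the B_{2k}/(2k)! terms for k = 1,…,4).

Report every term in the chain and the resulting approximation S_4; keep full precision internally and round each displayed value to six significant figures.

The integral term ∫_9^20 x^5 dx = 1.05781e+07.
½[f(9) + f(20)] = ½[59049.0 + 3.20000e+06] = 1.62952e+06.
So far: 1.22076e+07.
Correction k=1: B_{2}/2! · (f^{(1)}(20) − f^{(1)}(9)) = 1/12 · (800000 − 32805.0) = 63932.9.
Partial sum through k=1: 1.22716e+07.
Correction k=2: B_{4}/4! · (f^{(3)}(20) − f^{(3)}(9)) = −1/720 · (24000.0 − 4860.00) = -26.5833.
Partial sum through k=2: 1.22715e+07.
Correction k=3: B_{6}/6! · (f^{(5)}(20) − f^{(5)}(9)) = 1/30240 · (120.000 − 120.000) = 0.00000.
Partial sum through k=3: 1.22715e+07.
Correction k=4: B_{8}/8! · (f^{(7)}(20) − f^{(7)}(9)) = −1/1209600 · (0.00000 − 0.00000) = 0.00000.

S_4 ≈ 1.22715e+07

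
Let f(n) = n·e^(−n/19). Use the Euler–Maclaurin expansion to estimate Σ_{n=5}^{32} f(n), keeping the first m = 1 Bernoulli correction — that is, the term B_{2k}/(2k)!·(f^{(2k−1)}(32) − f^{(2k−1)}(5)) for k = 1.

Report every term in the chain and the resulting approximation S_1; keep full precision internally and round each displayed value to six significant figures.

The integral term ∫_5^32 x·e^(−x/19) dx = 170.653.
Endpoint term: (f(5) + f(32))/2 = (3.84310 + 5.93891)/2 = 4.89101.
So far: 175.544.
Order-1 term: 1/12 · (-0.126983 − 0.566352) = -0.0577779.

S_1 ≈ 175.487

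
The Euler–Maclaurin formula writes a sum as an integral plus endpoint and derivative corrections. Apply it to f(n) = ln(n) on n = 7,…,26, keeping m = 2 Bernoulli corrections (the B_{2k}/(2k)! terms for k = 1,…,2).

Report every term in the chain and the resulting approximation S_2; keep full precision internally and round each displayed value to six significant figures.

S_2 ≈ 54.6825

∫_7^26 ln(x) dx evaluates to 52.0891.
½[f(7) + f(26)] = ½[1.94591 + 3.25810] = 2.60200.
So far: 54.6911.
Order-1 term: 1/12 · (0.0384615 − 0.142857) = -0.00869963.
Running total after k=1: 54.6824.
Order-2 term: −1/720 · (0.000113792 − 0.00583090) = 7.94043e-06.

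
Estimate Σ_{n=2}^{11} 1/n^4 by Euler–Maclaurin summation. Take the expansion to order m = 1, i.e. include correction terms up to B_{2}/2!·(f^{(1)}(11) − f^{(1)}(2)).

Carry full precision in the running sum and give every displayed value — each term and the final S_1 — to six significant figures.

S_1 ≈ 0.0831150

The integral term ∫_2^11 1/x^4 dx = 0.0414162.
½[f(2) + f(11)] = ½[0.0625000 + 6.83013e-05] = 0.0312842.
So far: 0.0727004.
Order-1 term: 1/12 · (-2.48369e-05 − (-0.125000)) = 0.0104146.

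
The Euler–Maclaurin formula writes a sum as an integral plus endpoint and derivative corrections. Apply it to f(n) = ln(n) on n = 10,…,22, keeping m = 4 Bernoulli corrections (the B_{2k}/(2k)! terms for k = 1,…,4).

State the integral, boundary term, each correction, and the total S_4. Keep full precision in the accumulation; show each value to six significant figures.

S_4 ≈ 35.6694

Integral: ∫_10^22 ln(x) dx = 32.9771.
½[f(10) + f(22)] = ½[2.30259 + 3.09104] = 2.69681.
Running total after boundary: 35.6739.
Correction k=1: B_{2}/2! · (f^{(1)}(22) − f^{(1)}(10)) = 1/12 · (0.0454545 − 0.100000) = -0.00454545.
Running total after k=1: 35.6694.
Correction k=2: B_{4}/4! · (f^{(3)}(22) − f^{(3)}(10)) = −1/720 · (0.000187829 − 0.00200000) = 2.51690e-06.
Running total after k=2: 35.6694.
Correction k=3: B_{6}/6! · (f^{(5)}(22) − f^{(5)}(10)) = 1/30240 · (4.65691e-06 − 0.000240000) = -7.78251e-09.
Running total after k=3: 35.6694.
Correction k=4: B_{8}/8! · (f^{(7)}(22) − f^{(7)}(10)) = −1/1209600 · (2.88651e-07 − 7.20000e-05) = 5.92852e-11.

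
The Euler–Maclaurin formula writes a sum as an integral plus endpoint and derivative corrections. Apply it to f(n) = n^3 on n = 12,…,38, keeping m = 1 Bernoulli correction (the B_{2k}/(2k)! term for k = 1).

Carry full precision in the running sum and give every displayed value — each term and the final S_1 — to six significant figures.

S_1 ≈ 544725

Integral: ∫_12^38 x^3 dx = 516100.
Endpoint term: (f(12) + f(38))/2 = (1728.00 + 54872.0)/2 = 28300.0.
Running total after boundary: 544400.
k=1: B_{2}/(2)! × [f^{(1)}(38) − f^{(1)}(12)] = 1/12 × (4332.00 − 432.000) = 325.000.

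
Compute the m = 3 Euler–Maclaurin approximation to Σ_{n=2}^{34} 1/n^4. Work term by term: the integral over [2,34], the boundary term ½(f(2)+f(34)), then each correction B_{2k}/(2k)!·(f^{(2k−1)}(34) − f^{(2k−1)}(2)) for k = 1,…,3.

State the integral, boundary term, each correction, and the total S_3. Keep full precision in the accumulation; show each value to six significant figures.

∫_2^34 1/x^4 dx evaluates to 0.0416582.
Boundary: ½(f(2) + f(34)) = ½(0.0625000 + 7.48315e-07) = 0.0312504.
So far: 0.0729086.
Correction k=1: B_{2}/2! · (f^{(1)}(34) − f^{(1)}(2)) = 1/12 · (-8.80370e-08 − (-0.125000)) = 0.0104167.
Partial sum through k=1: 0.0833252.
Correction k=2: B_{4}/4! · (f^{(3)}(34) − f^{(3)}(2)) = −1/720 · (-2.28470e-09 − (-0.937500)) = -0.00130208.
Partial sum through k=2: 0.0820231.
Correction k=3: B_{6}/6! · (f^{(5)}(34) − f^{(5)}(2)) = 1/30240 · (-1.10677e-10 − (-13.1250)) = 0.000434028.

S_3 ≈ 0.0824572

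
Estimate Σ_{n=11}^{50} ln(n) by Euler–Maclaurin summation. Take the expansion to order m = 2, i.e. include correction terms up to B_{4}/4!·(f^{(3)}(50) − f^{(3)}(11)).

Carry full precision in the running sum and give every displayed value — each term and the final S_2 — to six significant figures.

S_2 ≈ 133.373

Integral: ∫_11^50 ln(x) dx = 130.224.
Boundary: ½(f(11) + f(50)) = ½(2.39790 + 3.91202) = 3.15496.
So far: 133.379.
Order-1 term: 1/12 · (0.0200000 − 0.0909091) = -0.00590909.
Running total after k=1: 133.373.
Order-2 term: −1/720 · (1.60000e-05 − 0.00150263) = 2.06476e-06.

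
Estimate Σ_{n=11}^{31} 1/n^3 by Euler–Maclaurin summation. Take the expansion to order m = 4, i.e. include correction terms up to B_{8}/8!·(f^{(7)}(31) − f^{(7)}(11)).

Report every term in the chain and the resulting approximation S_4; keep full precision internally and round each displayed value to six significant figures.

The integral term ∫_11^31 1/x^3 dx = 0.00361194.
½[f(11) + f(31)] = ½[0.000751315 + 3.35672e-05] = 0.000392441.
So far: 0.00400438.
Order-1 term: 1/12 · (-3.24844e-06 − (-0.000204904)) = 1.68046e-05.
Running total after k=1: 0.00402119.
Order-2 term: −1/720 · (-6.76054e-08 − (-3.38684e-05)) = -4.69456e-08.
Running total after k=2: 0.00402114.
Order-3 term: 1/30240 · (-2.95466e-09 − (-1.17560e-05)) = 3.88658e-10.
Running total after k=3: 0.00402114.
Order-4 term: −1/1209600 · (-2.21369e-10 − (-6.99530e-06)) = -5.78297e-12.

S_4 ≈ 0.00402114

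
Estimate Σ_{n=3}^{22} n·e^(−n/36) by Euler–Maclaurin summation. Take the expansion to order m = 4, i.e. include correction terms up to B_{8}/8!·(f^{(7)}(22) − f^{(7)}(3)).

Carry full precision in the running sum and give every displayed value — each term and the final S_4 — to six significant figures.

The integral term ∫_3^22 x·e^(−x/36) dx = 158.486.
Endpoint term: (f(3) + f(22))/2 = (2.76013 + 11.9404)/2 = 7.35029.
So far: 165.836.
Order-1 term: 1/12 · (0.211068 − 0.843374) = -0.0526921.
After k=1: 165.783.
Order-2 term: −1/720 · (0.00100043 − 0.00207057) = 1.48630e-06.
After k=2: 165.783.
Order-3 term: 1/30240 · (1.41822e-06 − 2.69321e-06) = -4.21624e-11.
After k=3: 165.783.
Order-4 term: −1/1209600 · (1.59297e-09 − 2.92342e-09) = 1.09990e-15.

S_4 ≈ 165.783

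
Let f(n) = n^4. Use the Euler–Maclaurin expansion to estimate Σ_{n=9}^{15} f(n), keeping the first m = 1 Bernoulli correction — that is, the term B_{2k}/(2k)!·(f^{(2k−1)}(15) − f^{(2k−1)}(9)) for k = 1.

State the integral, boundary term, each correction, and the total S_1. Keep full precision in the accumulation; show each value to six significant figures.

S_1 ≈ 169540

∫_9^15 x^4 dx evaluates to 140065.
Endpoint term: (f(9) + f(15))/2 = (6561.00 + 50625.0)/2 = 28593.0.
So far: 168658.
k=1: B_{2}/(2)! × [f^{(1)}(15) − f^{(1)}(9)] = 1/12 × (13500.0 − 2916.00) = 882.000.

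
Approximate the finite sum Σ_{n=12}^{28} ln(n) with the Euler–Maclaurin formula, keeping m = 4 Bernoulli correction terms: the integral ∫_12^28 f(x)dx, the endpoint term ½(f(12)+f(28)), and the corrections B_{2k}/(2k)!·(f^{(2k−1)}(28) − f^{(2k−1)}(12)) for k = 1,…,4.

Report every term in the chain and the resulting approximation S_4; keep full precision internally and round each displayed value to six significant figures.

∫_12^28 ln(x) dx evaluates to 47.4828.
Endpoint term: (f(12) + f(28))/2 = (2.48491 + 3.33220)/2 = 2.90856.
Integral + boundary = 50.3914.
Correction k=1: B_{2}/2! · (f^{(1)}(28) − f^{(1)}(12)) = 1/12 · (0.0357143 − 0.0833333) = -0.00396825.
After k=1: 50.3874.
Correction k=2: B_{4}/4! · (f^{(3)}(28) − f^{(3)}(12)) = −1/720 · (9.11079e-05 − 0.00115741) = 1.48097e-06.
After k=2: 50.3874.
Correction k=3: B_{6}/6! · (f^{(5)}(28) − f^{(5)}(12)) = 1/30240 · (1.39451e-06 − 9.64506e-05) = -3.14339e-09.
After k=3: 50.3874.
Correction k=4: B_{8}/8! · (f^{(7)}(28) − f^{(7)}(12)) = −1/1209600 · (5.33613e-08 − 2.00939e-05) = 1.65679e-11.

S_4 ≈ 50.3874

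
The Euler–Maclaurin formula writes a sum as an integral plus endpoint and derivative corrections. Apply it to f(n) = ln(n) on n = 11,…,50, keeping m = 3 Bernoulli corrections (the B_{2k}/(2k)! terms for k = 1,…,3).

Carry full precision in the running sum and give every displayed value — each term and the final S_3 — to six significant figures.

Integral: ∫_11^50 ln(x) dx = 130.224.
Boundary: ½(f(11) + f(50)) = ½(2.39790 + 3.91202) = 3.15496.
So far: 133.379.
Correction k=1: B_{2}/2! · (f^{(1)}(50) − f^{(1)}(11)) = 1/12 · (0.0200000 − 0.0909091) = -0.00590909.
Partial sum through k=1: 133.373.
Correction k=2: B_{4}/4! · (f^{(3)}(50) − f^{(3)}(11)) = −1/720 · (1.60000e-05 − 0.00150263) = 2.06476e-06.
Partial sum through k=2: 133.373.
Correction k=3: B_{6}/6! · (f^{(5)}(50) − f^{(5)}(11)) = 1/30240 · (7.68000e-08 − 0.000149021) = -4.92541e-09.

S_3 ≈ 133.373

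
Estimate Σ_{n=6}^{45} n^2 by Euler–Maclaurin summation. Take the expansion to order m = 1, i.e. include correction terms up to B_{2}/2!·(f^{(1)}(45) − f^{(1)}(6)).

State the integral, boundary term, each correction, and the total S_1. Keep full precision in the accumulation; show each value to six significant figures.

The integral term ∫_6^45 x^2 dx = 30303.0.
Endpoint term: (f(6) + f(45))/2 = (36.0000 + 2025.00)/2 = 1030.50.
Integral + boundary = 31333.5.
Correction k=1: B_{2}/2! · (f^{(1)}(45) − f^{(1)}(6)) = 1/12 · (90.0000 − 12.0000) = 6.50000.

S_1 ≈ 31340.0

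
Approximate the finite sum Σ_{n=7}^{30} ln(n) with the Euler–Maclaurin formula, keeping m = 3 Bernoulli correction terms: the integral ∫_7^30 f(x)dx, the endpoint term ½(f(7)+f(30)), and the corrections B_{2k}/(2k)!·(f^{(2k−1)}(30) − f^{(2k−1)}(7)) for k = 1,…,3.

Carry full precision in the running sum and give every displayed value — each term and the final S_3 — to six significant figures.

The integral term ∫_7^30 ln(x) dx = 65.4146.
Endpoint term: (f(7) + f(30))/2 = (1.94591 + 3.40120)/2 = 2.67355.
Integral + boundary = 68.0881.
Order-1 term: 1/12 · (0.0333333 − 0.142857) = -0.00912698.
After k=1: 68.0790.
Order-2 term: −1/720 · (7.40741e-05 − 0.00583090) = 7.99560e-06.
After k=2: 68.0790.
Order-3 term: 1/30240 · (9.87654e-07 − 0.00142798) = -4.71888e-08.

S_3 ≈ 68.0790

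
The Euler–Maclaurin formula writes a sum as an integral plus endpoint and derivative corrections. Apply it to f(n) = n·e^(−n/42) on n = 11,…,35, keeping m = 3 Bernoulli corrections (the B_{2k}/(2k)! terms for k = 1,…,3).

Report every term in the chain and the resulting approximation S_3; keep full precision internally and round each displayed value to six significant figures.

Integral: ∫_11^35 x·e^(−x/42) dx = 307.604.
½[f(11) + f(35)] = ½[8.46543 + 15.2109] = 11.8382.
Integral + boundary = 319.442.
Order-1 term: 1/12 · (0.0724330 − 0.568027) = -0.0412995.
Partial sum through k=1: 319.401.
Order-2 term: −1/720 · (0.000533804 − 0.00119456) = 9.17710e-07.
Partial sum through k=2: 319.401.
Order-3 term: 1/30240 · (5.81942e-07 − 1.17183e-06) = -1.95067e-11.

S_3 ≈ 319.401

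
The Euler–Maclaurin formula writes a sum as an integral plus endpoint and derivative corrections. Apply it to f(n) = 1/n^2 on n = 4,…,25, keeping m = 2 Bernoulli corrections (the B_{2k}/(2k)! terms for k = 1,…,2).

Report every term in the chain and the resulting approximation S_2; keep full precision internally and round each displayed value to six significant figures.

S_2 ≈ 0.244611

The integral term ∫_4^25 1/x^2 dx = 0.210000.
½[f(4) + f(25)] = ½[0.0625000 + 0.00160000] = 0.0320500.
So far: 0.242050.
Correction k=1: B_{2}/2! · (f^{(1)}(25) − f^{(1)}(4)) = 1/12 · (-0.000128000 − (-0.0312500)) = 0.00259350.
After k=1: 0.244643.
Correction k=2: B_{4}/4! · (f^{(3)}(25) − f^{(3)}(4)) = −1/720 · (-2.45760e-06 − (-0.0234375)) = -3.25487e-05.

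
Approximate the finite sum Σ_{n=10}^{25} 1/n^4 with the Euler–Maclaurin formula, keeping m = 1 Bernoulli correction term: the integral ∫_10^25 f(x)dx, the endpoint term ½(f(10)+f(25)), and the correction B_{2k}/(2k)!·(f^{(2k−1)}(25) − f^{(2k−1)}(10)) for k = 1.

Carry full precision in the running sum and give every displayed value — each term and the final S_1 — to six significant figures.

S_1 ≈ 0.000366579

The integral term ∫_10^25 1/x^4 dx = 0.000312000.
½[f(10) + f(25)] = ½[0.000100000 + 2.56000e-06] = 5.12800e-05.
So far: 0.000363280.
Order-1 term: 1/12 · (-4.09600e-07 − (-4.00000e-05)) = 3.29920e-06.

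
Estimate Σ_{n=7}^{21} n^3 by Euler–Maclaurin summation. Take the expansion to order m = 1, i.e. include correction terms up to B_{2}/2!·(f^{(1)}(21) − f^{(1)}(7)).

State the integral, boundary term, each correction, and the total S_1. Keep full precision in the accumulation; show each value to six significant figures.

Integral: ∫_7^21 x^3 dx = 48020.0.
Boundary: ½(f(7) + f(21)) = ½(343.000 + 9261.00) = 4802.00.
Integral + boundary = 52822.0.
Order-1 term: 1/12 · (1323.00 − 147.000) = 98.0000.

S_1 ≈ 52920.0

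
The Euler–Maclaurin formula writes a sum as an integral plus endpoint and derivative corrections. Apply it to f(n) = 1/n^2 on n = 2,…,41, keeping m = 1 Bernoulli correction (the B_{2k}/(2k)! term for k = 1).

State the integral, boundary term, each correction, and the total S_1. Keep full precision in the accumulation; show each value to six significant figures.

S_1 ≈ 0.621738

Integral: ∫_2^41 1/x^2 dx = 0.475610.
Endpoint term: (f(2) + f(41))/2 = (0.250000 + 0.000594884)/2 = 0.125297.
So far: 0.600907.
k=1: B_{2}/(2)! × [f^{(1)}(41) − f^{(1)}(2)] = 1/12 × (-2.90187e-05 − (-0.250000)) = 0.0208309.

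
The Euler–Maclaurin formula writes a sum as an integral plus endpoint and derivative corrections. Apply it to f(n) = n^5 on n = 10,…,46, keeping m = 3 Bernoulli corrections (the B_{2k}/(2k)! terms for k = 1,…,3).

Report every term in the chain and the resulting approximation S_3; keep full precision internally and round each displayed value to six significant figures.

Integral: ∫_10^46 x^5 dx = 1.57888e+09.
Endpoint term: (f(10) + f(46))/2 = (100000 + 2.05963e+08)/2 = 1.03031e+08.
Integral + boundary = 1.68191e+09.
k=1: B_{2}/(2)! × [f^{(1)}(46) − f^{(1)}(10)] = 1/12 × (2.23873e+07 − 50000.0) = 1.86144e+06.
Partial sum through k=1: 1.68378e+09.
k=2: B_{4}/(4)! × [f^{(3)}(46) − f^{(3)}(10)] = −1/720 × (126960 − 6000.00) = -168.000.
Partial sum through k=2: 1.68378e+09.
k=3: B_{6}/(6)! × [f^{(5)}(46) − f^{(5)}(10)] = 1/30240 × (120.000 − 120.000) = 0.00000.

S_3 ≈ 1.68378e+09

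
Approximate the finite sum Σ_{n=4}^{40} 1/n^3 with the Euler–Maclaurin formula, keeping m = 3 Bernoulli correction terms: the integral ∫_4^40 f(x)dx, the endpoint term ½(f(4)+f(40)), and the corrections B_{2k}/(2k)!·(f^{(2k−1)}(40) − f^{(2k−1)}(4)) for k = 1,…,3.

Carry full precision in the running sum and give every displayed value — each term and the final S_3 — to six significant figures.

S_3 ≈ 0.0397152

Integral: ∫_4^40 1/x^3 dx = 0.0309375.
Boundary: ½(f(4) + f(40)) = ½(0.0156250 + 1.56250e-05) = 0.00782031.
So far: 0.0387578.
Correction k=1: B_{2}/2! · (f^{(1)}(40) − f^{(1)}(4)) = 1/12 · (-1.17187e-06 − (-0.0117188)) = 0.000976465.
After k=1: 0.0397343.
Correction k=2: B_{4}/4! · (f^{(3)}(40) − f^{(3)}(4)) = −1/720 · (-1.46484e-08 − (-0.0146484)) = -2.03450e-05.
After k=2: 0.0397139.
Correction k=3: B_{6}/6! · (f^{(5)}(40) − f^{(5)}(4)) = 1/30240 · (-3.84521e-10 − (-0.0384521)) = 1.27157e-06.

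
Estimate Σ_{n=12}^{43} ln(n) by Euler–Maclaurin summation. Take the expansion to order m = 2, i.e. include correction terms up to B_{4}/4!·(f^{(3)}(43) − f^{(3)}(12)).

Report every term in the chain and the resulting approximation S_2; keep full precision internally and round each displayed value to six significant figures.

The integral term ∫_12^43 ln(x) dx = 100.913.
Boundary: ½(f(12) + f(43)) = ½(2.48491 + 3.76120) = 3.12305.
Integral + boundary = 104.036.
Correction k=1: B_{2}/2! · (f^{(1)}(43) − f^{(1)}(12)) = 1/12 · (0.0232558 − 0.0833333) = -0.00500646.
Running total after k=1: 104.031.
Correction k=2: B_{4}/4! · (f^{(3)}(43) − f^{(3)}(12)) = −1/720 · (2.51550e-05 − 0.00115741) = 1.57257e-06.

S_2 ≈ 104.031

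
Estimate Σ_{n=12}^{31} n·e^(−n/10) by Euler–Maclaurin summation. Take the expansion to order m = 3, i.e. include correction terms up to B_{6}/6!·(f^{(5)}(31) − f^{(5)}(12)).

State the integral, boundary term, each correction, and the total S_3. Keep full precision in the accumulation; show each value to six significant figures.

The integral term ∫_12^31 x·e^(−x/10) dx = 47.7926.
Boundary: ½(f(12) + f(31)) = ½(3.61433 + 1.39653) = 2.50543.
Integral + boundary = 50.2980.
Order-1 term: 1/12 · (-0.0946033 − (-0.0602388)) = -0.00286371.
Partial sum through k=1: 50.2951.
Order-2 term: −1/720 · (-4.50492e-05 − 0.00542150) = 7.59242e-06.
Partial sum through k=2: 50.2951.
Order-3 term: 1/30240 · (8.55935e-06 − 0.000114454) = -3.50180e-09.

S_3 ≈ 50.2951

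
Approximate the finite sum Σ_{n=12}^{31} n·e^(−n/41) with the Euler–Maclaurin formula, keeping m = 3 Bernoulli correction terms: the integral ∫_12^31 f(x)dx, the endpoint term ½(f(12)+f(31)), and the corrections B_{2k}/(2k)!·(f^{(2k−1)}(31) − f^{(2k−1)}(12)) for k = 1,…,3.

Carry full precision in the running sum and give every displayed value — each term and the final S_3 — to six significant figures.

S_3 ≈ 247.391

∫_12^31 x·e^(−x/41) dx evaluates to 235.671.
Boundary: ½(f(12) + f(31)) = ½(8.95510 + 14.5543) = 11.7547.
So far: 247.426.
k=1: B_{2}/(2)! × [f^{(1)}(31) − f^{(1)}(12)] = 1/12 × (0.114511 − 0.527842) = -0.0344442.
Running total after k=1: 247.391.
k=2: B_{4}/(4)! × [f^{(3)}(31) − f^{(3)}(12)] = −1/720 × (0.000626711 − 0.00120188) = 7.98845e-07.
Running total after k=2: 247.391.
k=3: B_{6}/(6)! × [f^{(5)}(31) − f^{(5)}(12)] = 1/30240 × (7.05117e-07 − 1.24316e-06) = -1.77925e-11.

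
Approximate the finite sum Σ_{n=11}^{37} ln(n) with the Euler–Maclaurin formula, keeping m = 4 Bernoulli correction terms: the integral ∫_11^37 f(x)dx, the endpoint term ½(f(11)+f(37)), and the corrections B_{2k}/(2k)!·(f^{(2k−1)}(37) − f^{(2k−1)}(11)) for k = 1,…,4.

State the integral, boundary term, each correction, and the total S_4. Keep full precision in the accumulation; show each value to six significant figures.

S_4 ≈ 84.2262

∫_11^37 ln(x) dx evaluates to 81.2271.
Endpoint term: (f(11) + f(37))/2 = (2.39790 + 3.61092)/2 = 3.00441.
Running total after boundary: 84.2315.
Order-1 term: 1/12 · (0.0270270 − 0.0909091) = -0.00532351.
Partial sum through k=1: 84.2262.
Order-2 term: −1/720 · (3.94843e-05 − 0.00150263) = 2.03215e-06.
Partial sum through k=2: 84.2262.
Order-3 term: 1/30240 · (3.46101e-07 − 0.000149021) = -4.91650e-09.
Partial sum through k=3: 84.2262.
Order-4 term: −1/1209600 · (7.58439e-09 − 3.69474e-05) = 3.05389e-11.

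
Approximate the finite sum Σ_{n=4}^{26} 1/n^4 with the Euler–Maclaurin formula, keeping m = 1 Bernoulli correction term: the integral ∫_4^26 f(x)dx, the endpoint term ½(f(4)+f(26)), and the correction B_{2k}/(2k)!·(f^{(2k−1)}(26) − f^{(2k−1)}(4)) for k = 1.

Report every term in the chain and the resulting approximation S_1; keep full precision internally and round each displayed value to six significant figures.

S_1 ≈ 0.00746908

The integral term ∫_4^26 1/x^4 dx = 0.00518937.
Boundary: ½(f(4) + f(26)) = ½(0.00390625 + 2.18830e-06) = 0.00195422.
So far: 0.00714359.
Correction k=1: B_{2}/2! · (f^{(1)}(26) − f^{(1)}(4)) = 1/12 · (-3.36661e-07 − (-0.00390625)) = 0.000325493.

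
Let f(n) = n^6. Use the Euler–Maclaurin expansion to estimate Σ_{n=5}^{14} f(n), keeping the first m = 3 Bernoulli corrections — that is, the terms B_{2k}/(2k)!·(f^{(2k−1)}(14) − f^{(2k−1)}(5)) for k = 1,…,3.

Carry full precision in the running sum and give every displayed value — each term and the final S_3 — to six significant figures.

S_3 ≈ 1.90874e+07

Integral: ∫_5^14 x^6 dx = 1.50479e+07.
Endpoint term: (f(5) + f(14))/2 = (15625.0 + 7.52954e+06)/2 = 3.77258e+06.
Integral + boundary = 1.88205e+07.
Order-1 term: 1/12 · (3.22694e+06 − 18750.0) = 267350.
Running total after k=1: 1.90878e+07.
Order-2 term: −1/720 · (329280 − 15000.0) = -436.500.
Running total after k=2: 1.90874e+07.
Order-3 term: 1/30240 · (10080.0 − 3600.00) = 0.214286.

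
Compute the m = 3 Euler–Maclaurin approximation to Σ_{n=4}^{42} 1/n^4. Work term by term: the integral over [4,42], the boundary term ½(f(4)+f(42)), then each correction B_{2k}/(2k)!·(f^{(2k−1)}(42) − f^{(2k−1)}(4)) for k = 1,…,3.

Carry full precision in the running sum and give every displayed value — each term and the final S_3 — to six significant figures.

S_3 ≈ 0.00747331

Integral: ∫_4^42 1/x^4 dx = 0.00520383.
Boundary: ½(f(4) + f(42)) = ½(0.00390625 + 3.21368e-07) = 0.00195329.
Integral + boundary = 0.00715712.
k=1: B_{2}/(2)! × [f^{(1)}(42) − f^{(1)}(4)] = 1/12 × (-3.06065e-08 − (-0.00390625)) = 0.000325518.
Partial sum through k=1: 0.00748264.
k=2: B_{4}/(4)! × [f^{(3)}(42) − f^{(3)}(4)] = −1/720 × (-5.20519e-10 − (-0.00732422)) = -1.01725e-05.
Partial sum through k=2: 0.00747247.
k=3: B_{6}/(6)! × [f^{(5)}(42) − f^{(5)}(4)] = 1/30240 × (-1.65244e-11 − (-0.0256348)) = 8.47711e-07.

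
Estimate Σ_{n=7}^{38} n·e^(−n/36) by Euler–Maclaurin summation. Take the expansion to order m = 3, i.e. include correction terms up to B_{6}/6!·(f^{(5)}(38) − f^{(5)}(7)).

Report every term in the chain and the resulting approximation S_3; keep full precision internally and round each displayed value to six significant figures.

S_3 ≈ 356.823

Integral: ∫_7^38 x·e^(−x/36) dx = 347.386.
½[f(7) + f(38)] = ½[5.76304 + 13.2240] = 9.49350.
Running total after boundary: 356.880.
Correction k=1: B_{2}/2! · (f^{(1)}(38) − f^{(1)}(7)) = 1/12 · (-0.0193333 − 0.663207) = -0.0568784.
After k=1: 356.823.
Correction k=2: B_{4}/4! · (f^{(3)}(38) − f^{(3)}(7)) = −1/720 · (0.000522118 − 0.00178225) = 1.75018e-06.
After k=2: 356.823.
Correction k=3: B_{6}/6! · (f^{(5)}(38) − f^{(5)}(7)) = 1/30240 · (8.17248e-07 − 2.35552e-06) = -5.08689e-11.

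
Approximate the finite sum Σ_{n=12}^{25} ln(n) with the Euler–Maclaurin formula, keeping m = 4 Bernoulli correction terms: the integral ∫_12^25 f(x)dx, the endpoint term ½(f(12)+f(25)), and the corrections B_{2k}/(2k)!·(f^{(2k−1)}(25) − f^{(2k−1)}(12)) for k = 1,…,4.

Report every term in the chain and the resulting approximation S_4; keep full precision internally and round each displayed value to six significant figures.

S_4 ≈ 40.5013

The integral term ∫_12^25 ln(x) dx = 37.6530.
Boundary: ½(f(12) + f(25)) = ½(2.48491 + 3.21888) = 2.85189.
So far: 40.5049.
Correction k=1: B_{2}/2! · (f^{(1)}(25) − f^{(1)}(12)) = 1/12 · (0.0400000 − 0.0833333) = -0.00361111.
After k=1: 40.5013.
Correction k=2: B_{4}/4! · (f^{(3)}(25) − f^{(3)}(12)) = −1/720 · (0.000128000 − 0.00115741) = 1.42973e-06.
After k=2: 40.5013.
Correction k=3: B_{6}/6! · (f^{(5)}(25) − f^{(5)}(12)) = 1/30240 · (2.45760e-06 − 9.64506e-05) = -3.10823e-09.
After k=3: 40.5013.
Correction k=4: B_{8}/8! · (f^{(7)}(25) − f^{(7)}(12)) = −1/1209600 · (1.17965e-07 − 2.00939e-05) = 1.65145e-11.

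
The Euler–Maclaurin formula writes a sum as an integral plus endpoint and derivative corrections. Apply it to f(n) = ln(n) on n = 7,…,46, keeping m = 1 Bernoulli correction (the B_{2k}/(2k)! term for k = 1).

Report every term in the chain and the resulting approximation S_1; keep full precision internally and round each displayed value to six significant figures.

Integral: ∫_7^46 ln(x) dx = 123.496.
½[f(7) + f(46)] = ½[1.94591 + 3.82864] = 2.88728.
So far: 126.383.
Correction k=1: B_{2}/2! · (f^{(1)}(46) − f^{(1)}(7)) = 1/12 · (0.0217391 − 0.142857) = -0.0100932.

S_1 ≈ 126.373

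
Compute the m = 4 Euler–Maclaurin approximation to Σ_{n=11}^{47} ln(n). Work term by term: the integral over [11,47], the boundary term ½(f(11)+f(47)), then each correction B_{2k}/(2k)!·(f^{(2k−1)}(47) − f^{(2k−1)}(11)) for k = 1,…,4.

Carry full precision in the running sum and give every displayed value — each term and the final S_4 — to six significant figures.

The integral term ∫_11^47 ln(x) dx = 118.580.
½[f(11) + f(47)] = ½[2.39790 + 3.85015] = 3.12402.
So far: 121.704.
Correction k=1: B_{2}/2! · (f^{(1)}(47) − f^{(1)}(11)) = 1/12 · (0.0212766 − 0.0909091) = -0.00580271.
Running total after k=1: 121.698.
Correction k=2: B_{4}/4! · (f^{(3)}(47) − f^{(3)}(11)) = −1/720 · (1.92636e-05 − 0.00150263) = 2.06023e-06.
Running total after k=2: 121.698.
Correction k=3: B_{6}/6! · (f^{(5)}(47) − f^{(5)}(11)) = 1/30240 · (1.04646e-07 − 0.000149021) = -4.92449e-09.
Running total after k=3: 121.698.
Correction k=4: B_{8}/8! · (f^{(7)}(47) − f^{(7)}(11)) = −1/1209600 · (1.42117e-09 − 3.69474e-05) = 3.05440e-11.

S_4 ≈ 121.698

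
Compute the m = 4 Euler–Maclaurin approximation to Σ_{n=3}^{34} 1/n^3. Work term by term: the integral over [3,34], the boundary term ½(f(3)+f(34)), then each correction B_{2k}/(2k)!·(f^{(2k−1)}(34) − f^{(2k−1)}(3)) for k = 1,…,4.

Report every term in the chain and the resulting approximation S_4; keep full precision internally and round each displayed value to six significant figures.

S_4 ≈ 0.0766364

The integral term ∫_3^34 1/x^3 dx = 0.0551230.
Boundary: ½(f(3) + f(34)) = ½(0.0370370 + 2.54427e-05) = 0.0185312.
So far: 0.0736543.
Correction k=1: B_{2}/2! · (f^{(1)}(34) − f^{(1)}(3)) = 1/12 · (-2.24494e-06 − (-0.0370370)) = 0.00308623.
After k=1: 0.0767405.
Correction k=2: B_{4}/4! · (f^{(3)}(34) − f^{(3)}(3)) = −1/720 · (-3.88399e-08 − (-0.0823045)) = -0.000114312.
After k=2: 0.0766262.
Correction k=3: B_{6}/6! · (f^{(5)}(34) − f^{(5)}(3)) = 1/30240 · (-1.41114e-09 − (-0.384088)) = 1.27013e-05.
After k=3: 0.0766389.
Correction k=4: B_{8}/8! · (f^{(7)}(34) − f^{(7)}(3)) = −1/1209600 · (-8.78909e-11 − (-3.07270)) = -2.54026e-06.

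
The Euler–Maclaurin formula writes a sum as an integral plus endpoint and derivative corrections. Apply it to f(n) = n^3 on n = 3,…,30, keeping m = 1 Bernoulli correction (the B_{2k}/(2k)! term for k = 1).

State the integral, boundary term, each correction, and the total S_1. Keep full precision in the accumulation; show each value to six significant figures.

Integral: ∫_3^30 x^3 dx = 202480.
Boundary: ½(f(3) + f(30)) = ½(27.0000 + 27000.0) = 13513.5.
So far: 215993.
Correction k=1: B_{2}/2! · (f^{(1)}(30) − f^{(1)}(3)) = 1/12 · (2700.00 − 27.0000) = 222.750.

S_1 ≈ 216216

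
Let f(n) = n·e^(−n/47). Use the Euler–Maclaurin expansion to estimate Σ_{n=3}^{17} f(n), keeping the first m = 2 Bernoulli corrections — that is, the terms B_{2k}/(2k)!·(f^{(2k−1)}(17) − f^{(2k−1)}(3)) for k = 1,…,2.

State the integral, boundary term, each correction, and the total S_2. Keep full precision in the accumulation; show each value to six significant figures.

The integral term ∫_3^17 x·e^(−x/47) dx = 109.646.
Endpoint term: (f(3) + f(17))/2 = (2.81449 + 11.8403)/2 = 7.32741.
So far: 116.973.
Correction k=1: B_{2}/2! · (f^{(1)}(17) − f^{(1)}(3)) = 1/12 · (0.444568 − 0.878282) = -0.0361428.
Partial sum through k=1: 116.937.
Correction k=2: B_{4}/4! · (f^{(3)}(17) − f^{(3)}(3)) = −1/720 · (0.000831846 − 0.00124699) = 5.76595e-07.

S_2 ≈ 116.937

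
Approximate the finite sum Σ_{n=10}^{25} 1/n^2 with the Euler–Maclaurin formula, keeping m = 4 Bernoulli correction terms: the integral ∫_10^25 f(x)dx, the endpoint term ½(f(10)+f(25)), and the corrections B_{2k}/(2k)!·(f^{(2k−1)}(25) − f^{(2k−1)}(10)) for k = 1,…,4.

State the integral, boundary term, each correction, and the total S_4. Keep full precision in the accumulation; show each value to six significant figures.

∫_10^25 1/x^2 dx evaluates to 0.0600000.
½[f(10) + f(25)] = ½[0.0100000 + 0.00160000] = 0.00580000.
Running total after boundary: 0.0658000.
k=1: B_{2}/(2)! × [f^{(1)}(25) − f^{(1)}(10)] = 1/12 × (-0.000128000 − (-0.00200000)) = 0.000156000.
After k=1: 0.0659560.
k=2: B_{4}/(4)! × [f^{(3)}(25) − f^{(3)}(10)] = −1/720 × (-2.45760e-06 − (-0.000240000)) = -3.29920e-07.
After k=2: 0.0659557.
k=3: B_{6}/(6)! × [f^{(5)}(25) − f^{(5)}(10)] = 1/30240 × (-1.17965e-07 − (-7.20000e-05)) = 2.37705e-09.
After k=3: 0.0659557.
k=4: B_{8}/(8)! × [f^{(7)}(25) − f^{(7)}(10)] = −1/1209600 × (-1.05696e-08 − (-4.03200e-05)) = -3.33246e-11.

S_4 ≈ 0.0659557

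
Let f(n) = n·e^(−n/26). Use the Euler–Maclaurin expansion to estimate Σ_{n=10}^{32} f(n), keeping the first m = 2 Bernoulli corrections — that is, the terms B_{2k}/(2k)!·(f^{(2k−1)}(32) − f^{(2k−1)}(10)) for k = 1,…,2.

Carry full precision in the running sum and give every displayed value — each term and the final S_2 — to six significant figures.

S_2 ≈ 204.745

Integral: ∫_10^32 x·e^(−x/26) dx = 196.709.
Boundary: ½(f(10) + f(32)) = ½(6.80712 + 9.34617) = 8.07665.
So far: 204.785.
k=1: B_{2}/(2)! × [f^{(1)}(32) − f^{(1)}(10)] = 1/12 × (-0.0674003 − 0.418900) = -0.0405250.
Partial sum through k=1: 204.745.
k=2: B_{4}/(4)! × [f^{(3)}(32) − f^{(3)}(10)] = −1/720 × (0.000764401 − 0.00263362) = 2.59613e-06.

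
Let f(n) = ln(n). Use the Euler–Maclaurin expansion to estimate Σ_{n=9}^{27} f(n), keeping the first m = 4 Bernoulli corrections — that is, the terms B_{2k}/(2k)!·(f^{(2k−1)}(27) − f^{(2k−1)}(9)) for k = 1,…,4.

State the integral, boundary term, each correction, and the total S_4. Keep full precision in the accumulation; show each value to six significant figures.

Integral: ∫_9^27 ln(x) dx = 51.2126.
½[f(9) + f(27)] = ½[2.19722 + 3.29584] = 2.74653.
So far: 53.9591.
k=1: B_{2}/(2)! × [f^{(1)}(27) − f^{(1)}(9)] = 1/12 × (0.0370370 − 0.111111) = -0.00617284.
Partial sum through k=1: 53.9529.
k=2: B_{4}/(4)! × [f^{(3)}(27) − f^{(3)}(9)] = −1/720 × (0.000101611 − 0.00274348) = 3.66927e-06.
Partial sum through k=2: 53.9529.
k=3: B_{6}/(6)! × [f^{(5)}(27) − f^{(5)}(9)] = 1/30240 × (1.67260e-06 − 0.000406442) = -1.33852e-08.
Partial sum through k=3: 53.9529.
k=4: B_{8}/(8)! × [f^{(7)}(27) − f^{(7)}(9)] = −1/1209600 × (6.88313e-08 − 0.000150534) = 1.24393e-10.

S_4 ≈ 53.9529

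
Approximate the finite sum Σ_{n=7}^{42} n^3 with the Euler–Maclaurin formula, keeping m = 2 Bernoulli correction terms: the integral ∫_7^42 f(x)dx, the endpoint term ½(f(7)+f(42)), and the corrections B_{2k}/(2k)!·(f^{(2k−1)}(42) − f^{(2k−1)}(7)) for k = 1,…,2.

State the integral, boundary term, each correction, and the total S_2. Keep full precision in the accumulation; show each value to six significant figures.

The integral term ∫_7^42 x^3 dx = 777324.
Endpoint term: (f(7) + f(42))/2 = (343.000 + 74088.0)/2 = 37215.5.
Integral + boundary = 814539.
k=1: B_{2}/(2)! × [f^{(1)}(42) − f^{(1)}(7)] = 1/12 × (5292.00 − 147.000) = 428.750.
Partial sum through k=1: 814968.
k=2: B_{4}/(4)! × [f^{(3)}(42) − f^{(3)}(7)] = −1/720 × (6.00000 − 6.00000) = 0.00000.

S_2 ≈ 814968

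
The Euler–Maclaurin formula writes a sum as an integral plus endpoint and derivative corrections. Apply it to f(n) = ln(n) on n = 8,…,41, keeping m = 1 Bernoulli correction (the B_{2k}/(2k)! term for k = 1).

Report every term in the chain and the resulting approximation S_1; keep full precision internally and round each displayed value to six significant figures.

∫_8^41 ln(x) dx evaluates to 102.621.
½[f(8) + f(41)] = ½[2.07944 + 3.71357] = 2.89651.
Running total after boundary: 105.517.
k=1: B_{2}/(2)! × [f^{(1)}(41) − f^{(1)}(8)] = 1/12 × (0.0243902 − 0.125000) = -0.00838415.

S_1 ≈ 105.509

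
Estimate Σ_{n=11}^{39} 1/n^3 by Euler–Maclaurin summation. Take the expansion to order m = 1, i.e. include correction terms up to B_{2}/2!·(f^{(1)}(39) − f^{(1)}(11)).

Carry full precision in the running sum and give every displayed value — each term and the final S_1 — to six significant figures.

S_1 ≈ 0.00420455

∫_11^39 1/x^3 dx evaluates to 0.00380350.
Endpoint term: (f(11) + f(39))/2 = (0.000751315 + 1.68580e-05)/2 = 0.000384086.
Integral + boundary = 0.00418759.
k=1: B_{2}/(2)! × [f^{(1)}(39) − f^{(1)}(11)] = 1/12 × (-1.29677e-06 − (-0.000204904)) = 1.69673e-05.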